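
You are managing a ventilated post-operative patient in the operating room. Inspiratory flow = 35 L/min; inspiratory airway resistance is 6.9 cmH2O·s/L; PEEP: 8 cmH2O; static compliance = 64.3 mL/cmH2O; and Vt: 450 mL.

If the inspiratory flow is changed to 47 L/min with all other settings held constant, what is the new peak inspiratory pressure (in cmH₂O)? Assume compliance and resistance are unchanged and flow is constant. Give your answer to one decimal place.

20.4

Flow: 35 L/min ÷ 60 = 0.5833 L/s.
New flow: 47 L/min ÷ 60 = 0.7833 L/s.
PIP = Vt/C + R·V̇ + PEEP (constant-flow equation of motion).
Only the resistive term changes: ΔPIP = R × ΔV̇ = 6.9 × (0.7833 − 0.5833) = 6.9 × 0.2 = 1.38 cmH2O.
Original PIP = 450/64.3 + 6.9×0.5833 + 8 = 19.023 cmH2O; new PIP = 19.023 + (1.38) = 20.403 cmH2O.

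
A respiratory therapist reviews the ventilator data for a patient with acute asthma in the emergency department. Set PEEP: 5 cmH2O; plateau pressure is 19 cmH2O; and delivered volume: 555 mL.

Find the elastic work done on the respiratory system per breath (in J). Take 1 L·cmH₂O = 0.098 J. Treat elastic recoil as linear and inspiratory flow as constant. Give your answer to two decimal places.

Elastic work ≈ ½ × (Pplat − PEEP) × Vt = 0.5 × (19 − 5) × 0.555 L = 0.5 × 14.0 × 0.555 = 3.885 L·cmH2O.
× 0.098 J/(L·cmH2O) → 0.3807 J.

0.38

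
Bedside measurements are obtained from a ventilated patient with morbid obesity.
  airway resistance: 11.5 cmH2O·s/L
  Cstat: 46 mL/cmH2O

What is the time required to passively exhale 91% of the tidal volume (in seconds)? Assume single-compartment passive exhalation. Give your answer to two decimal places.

1.27

τ = R × C = 11.5 × 46 mL/cmH2O = 11.5 × 0.046 L/cmH2O = 0.529 s.
Exhaled fraction f = 1 − e^(−t/τ) → t = −τ·ln(1 − f) = −0.529·ln(0.09) = 1.274 s.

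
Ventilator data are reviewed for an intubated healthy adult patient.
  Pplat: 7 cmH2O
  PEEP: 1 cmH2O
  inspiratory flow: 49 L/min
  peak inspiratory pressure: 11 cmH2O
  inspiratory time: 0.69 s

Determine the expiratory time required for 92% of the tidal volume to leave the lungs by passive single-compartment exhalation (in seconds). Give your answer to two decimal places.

1.16

Flow: 49 L/min ÷ 60 = 0.8167 L/s.
Vt = flow × Ti = 0.8167 L/s × 0.69 s × 1000 mL/L = 563.52 mL.
R = (PIP − Pplat)/V̇ = (11 − 7) / 0.8167 = 4.0/0.8167 = 4.898 cmH2O·s/L.
C = Vt/(Pplat − PEEP) = 563.52 / (7 − 1) = 563.52/6.0 = 93.92 mL/cmH2O.
τ = R × C = 4.898 × 0.09392 L/cmH2O = 0.46 s.
t = −τ·ln(1 − 0.92) = −0.46·ln(0.08) = 1.162 s.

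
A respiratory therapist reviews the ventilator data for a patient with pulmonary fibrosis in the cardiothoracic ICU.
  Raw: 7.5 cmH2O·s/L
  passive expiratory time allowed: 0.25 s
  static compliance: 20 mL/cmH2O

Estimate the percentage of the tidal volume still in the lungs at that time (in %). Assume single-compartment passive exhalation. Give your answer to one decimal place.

18.9

τ = R × C = 7.5 × 20 mL/cmH2O = 7.5 × 0.020 L/cmH2O = 0.15 s.
Passive exhalation: V(t)/V₀ = e^(−t/τ) = e^(−0.25/0.15) = 0.1889.
Fraction remaining = 0.1889 → 18.89%.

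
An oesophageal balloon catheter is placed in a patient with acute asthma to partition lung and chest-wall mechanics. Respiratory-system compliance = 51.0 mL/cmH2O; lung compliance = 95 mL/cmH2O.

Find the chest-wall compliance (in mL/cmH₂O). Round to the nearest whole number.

110

1/Ccw = 1/Crs − 1/CL.
1/Ccw = 1/51.0 − 1/95 = 0.009082.
Ccw = 110.11 mL/cmH2O.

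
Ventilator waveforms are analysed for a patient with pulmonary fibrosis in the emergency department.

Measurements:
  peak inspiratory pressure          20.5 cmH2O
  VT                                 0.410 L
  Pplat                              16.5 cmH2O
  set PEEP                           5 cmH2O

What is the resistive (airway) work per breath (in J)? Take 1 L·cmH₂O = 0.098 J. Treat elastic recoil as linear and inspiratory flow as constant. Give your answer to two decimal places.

With constant inspiratory flow the resistive pressure is constant at PIP − Pplat = 20.5 − 16.5 = 4.0 cmH2O, so resistive work = 4.0 × 0.410 = 1.64 L·cmH2O.
× 0.098 J/(L·cmH2O) → 0.1607 J.

0.16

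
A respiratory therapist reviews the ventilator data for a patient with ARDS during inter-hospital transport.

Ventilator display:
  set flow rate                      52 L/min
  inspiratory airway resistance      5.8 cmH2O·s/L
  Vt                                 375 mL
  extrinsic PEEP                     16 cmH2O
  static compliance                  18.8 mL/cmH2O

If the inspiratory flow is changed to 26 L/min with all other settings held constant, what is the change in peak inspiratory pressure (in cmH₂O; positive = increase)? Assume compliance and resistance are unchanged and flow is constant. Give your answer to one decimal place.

-2.5

Flow: 52 L/min ÷ 60 = 0.8667 L/s.
New flow: 26 L/min ÷ 60 = 0.4333 L/s.
PIP = Vt/C + R·V̇ + PEEP (constant-flow equation of motion).
Only the resistive term changes: ΔPIP = R × ΔV̇ = 5.8 × (0.4333 − 0.8667) = 5.8 × -0.4334 = -2.514 cmH2O.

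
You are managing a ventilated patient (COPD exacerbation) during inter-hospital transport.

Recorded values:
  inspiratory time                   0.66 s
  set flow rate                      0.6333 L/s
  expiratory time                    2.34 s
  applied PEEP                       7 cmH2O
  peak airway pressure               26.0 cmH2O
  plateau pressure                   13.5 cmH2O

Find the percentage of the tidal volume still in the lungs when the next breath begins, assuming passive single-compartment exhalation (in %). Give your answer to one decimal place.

15.8

Vt = flow × Ti = 0.6333 L/s × 0.66 s × 1000 mL/L = 417.98 mL.
R = (PIP − Pplat)/V̇ = (26.0 − 13.5) / 0.6333 = 12.5/0.6333 = 19.738 cmH2O·s/L.
C = Vt/(Pplat − PEEP) = 417.98 / (13.5 − 7) = 417.98/6.5 = 64.305 mL/cmH2O.
τ = R × C = 19.738 × 0.06431 L/cmH2O = 1.269 s.
Fraction remaining at end-expiration = e^(−Te/τ) = e^(−2.34/1.269) = 0.1582 → 15.82%.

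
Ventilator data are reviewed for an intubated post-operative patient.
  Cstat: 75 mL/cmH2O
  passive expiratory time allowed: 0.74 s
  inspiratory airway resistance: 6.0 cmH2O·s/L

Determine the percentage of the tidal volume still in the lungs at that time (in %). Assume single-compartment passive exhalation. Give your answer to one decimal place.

19.3

τ = R × C = 6.0 × 75 mL/cmH2O = 6.0 × 0.075 L/cmH2O = 0.45 s.
Passive exhalation: V(t)/V₀ = e^(−t/τ) = e^(−0.74/0.45) = 0.1931.
Fraction remaining = 0.1931 → 19.31%.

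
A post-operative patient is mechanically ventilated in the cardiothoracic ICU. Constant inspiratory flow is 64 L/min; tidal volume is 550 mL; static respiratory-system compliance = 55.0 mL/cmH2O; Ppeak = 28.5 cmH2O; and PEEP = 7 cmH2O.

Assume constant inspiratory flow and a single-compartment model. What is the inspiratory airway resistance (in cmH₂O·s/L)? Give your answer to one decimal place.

10.8

Flow: 64 L/min ÷ 60 = 1.0667 L/s.
Equation of motion (constant flow): PIP = Vt/C + R·V̇ + PEEP.
R·V̇ = PIP − Vt/C − PEEP = 28.5 − 550/55.0 − 7 = 28.5 − 10.0 − 7 = 11.5 cmH2O.
R = 11.5 / 1.0667 = 10.781 cmH2O·s/L.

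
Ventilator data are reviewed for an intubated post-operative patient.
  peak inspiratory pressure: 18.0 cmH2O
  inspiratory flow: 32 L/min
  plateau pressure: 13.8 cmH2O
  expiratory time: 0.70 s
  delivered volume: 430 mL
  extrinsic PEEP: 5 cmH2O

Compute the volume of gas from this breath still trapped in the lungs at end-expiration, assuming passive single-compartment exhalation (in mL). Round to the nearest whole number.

Flow: 32 L/min ÷ 60 = 0.5333 L/s.
R = (PIP − Pplat)/V̇ = (18.0 − 13.8) / 0.5333 = 4.2/0.5333 = 7.875 cmH2O·s/L.
C = Vt/(Pplat − PEEP) = 430.0 / (13.8 − 5) = 430.0/8.8 = 48.864 mL/cmH2O.
τ = R × C = 7.875 × 0.04886 L/cmH2O = 0.3848 s.
Fraction remaining = e^(−Te/τ) = e^(−0.70/0.3848) = 0.1622.
Trapped volume = 430.0 × 0.1622 = 69.746 mL.

70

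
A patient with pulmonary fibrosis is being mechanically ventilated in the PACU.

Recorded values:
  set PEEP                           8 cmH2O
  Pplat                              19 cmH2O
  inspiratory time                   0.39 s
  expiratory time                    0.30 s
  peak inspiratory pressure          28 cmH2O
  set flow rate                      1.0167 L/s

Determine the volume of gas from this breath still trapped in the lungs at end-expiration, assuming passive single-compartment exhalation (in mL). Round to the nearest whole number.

Vt = flow × Ti = 1.0167 L/s × 0.39 s × 1000 mL/L = 396.51 mL.
R = (PIP − Pplat)/V̇ = (28 − 19) / 1.0167 = 9.0/1.0167 = 8.852 cmH2O·s/L.
C = Vt/(Pplat − PEEP) = 396.51 / (19 − 8) = 396.51/11.0 = 36.046 mL/cmH2O.
τ = R × C = 8.852 × 0.03605 L/cmH2O = 0.3191 s.
Fraction remaining = e^(−Te/τ) = e^(−0.30/0.3191) = 0.3906.
Trapped volume = 396.51 × 0.3906 = 154.88 mL.

155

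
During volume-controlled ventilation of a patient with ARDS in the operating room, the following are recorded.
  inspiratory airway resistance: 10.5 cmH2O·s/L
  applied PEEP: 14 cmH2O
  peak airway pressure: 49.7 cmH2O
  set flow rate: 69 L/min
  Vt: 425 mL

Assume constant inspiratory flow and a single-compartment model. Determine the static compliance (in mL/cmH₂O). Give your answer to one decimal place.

18.0

Flow: 69 L/min ÷ 60 = 1.15 L/s.
Equation of motion (constant flow): PIP = Vt/C + R·V̇ + PEEP.
Vt/C = PIP − R·V̇ − PEEP = 49.7 − 10.5×1.15 − 14 = 49.7 − 12.075 − 14 = 23.625 cmH2O.
C = Vt / 23.625 = 425 / 23.625 = 17.989 mL/cmH2O.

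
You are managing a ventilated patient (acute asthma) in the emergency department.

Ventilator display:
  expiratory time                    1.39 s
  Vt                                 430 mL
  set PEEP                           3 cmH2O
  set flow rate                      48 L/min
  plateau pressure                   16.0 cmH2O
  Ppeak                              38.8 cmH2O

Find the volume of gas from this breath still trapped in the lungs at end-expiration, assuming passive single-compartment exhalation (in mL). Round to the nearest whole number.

98

Flow: 48 L/min ÷ 60 = 0.8 L/s.
R = (PIP − Pplat)/V̇ = (38.8 − 16.0) / 0.8 = 22.8/0.8 = 28.5 cmH2O·s/L.
C = Vt/(Pplat − PEEP) = 430.0 / (16.0 − 3) = 430.0/13.0 = 33.077 mL/cmH2O.
τ = R × C = 28.5 × 0.03308 L/cmH2O = 0.9428 s.
Fraction remaining = e^(−Te/τ) = e^(−1.39/0.9428) = 0.2289.
Trapped volume = 430.0 × 0.2289 = 98.427 mL.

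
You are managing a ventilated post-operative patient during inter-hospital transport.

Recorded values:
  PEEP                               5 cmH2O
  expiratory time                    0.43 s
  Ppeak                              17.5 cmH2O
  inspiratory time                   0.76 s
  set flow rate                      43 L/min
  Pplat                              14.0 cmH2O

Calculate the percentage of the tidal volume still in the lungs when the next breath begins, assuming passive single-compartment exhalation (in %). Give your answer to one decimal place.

23.3

Flow: 43 L/min ÷ 60 = 0.7167 L/s.
Vt = flow × Ti = 0.7167 L/s × 0.76 s × 1000 mL/L = 544.69 mL.
R = (PIP − Pplat)/V̇ = (17.5 − 14.0) / 0.7167 = 3.5/0.7167 = 4.883 cmH2O·s/L.
C = Vt/(Pplat − PEEP) = 544.69 / (14.0 − 5) = 544.69/9.0 = 60.521 mL/cmH2O.
τ = R × C = 4.883 × 0.06052 L/cmH2O = 0.2955 s.
Fraction remaining at end-expiration = e^(−Te/τ) = e^(−0.43/0.2955) = 0.2334 → 23.34%.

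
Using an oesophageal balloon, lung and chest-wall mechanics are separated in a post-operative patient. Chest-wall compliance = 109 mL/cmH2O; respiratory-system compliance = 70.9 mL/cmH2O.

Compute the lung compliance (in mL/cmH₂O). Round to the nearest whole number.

203

1/CL = 1/Crs − 1/Ccw.
1/CL = 1/70.9 − 1/109 = 0.00493.
CL = 202.84 mL/cmH2O.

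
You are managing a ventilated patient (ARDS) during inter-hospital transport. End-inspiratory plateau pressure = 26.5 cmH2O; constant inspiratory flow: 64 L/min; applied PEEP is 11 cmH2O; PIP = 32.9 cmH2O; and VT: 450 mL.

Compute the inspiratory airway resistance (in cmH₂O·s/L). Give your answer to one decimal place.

Flow: 64 L/min ÷ 60 = 1.0667 L/s.
Raw = (PIP − Pplat) / flow = (32.9 − 26.5) / 1.0667 = 6.4 / 1.0667 = 6.0 cmH2O·s/L.

6.0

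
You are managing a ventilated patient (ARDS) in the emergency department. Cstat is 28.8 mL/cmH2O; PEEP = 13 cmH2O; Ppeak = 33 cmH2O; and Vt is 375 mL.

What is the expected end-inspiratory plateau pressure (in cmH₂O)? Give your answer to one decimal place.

Pplat = PEEP + Vt / Cstat = 13 + 375 / 28.8 = 13 + 13.021 = 26.021 cmH2O.

26.0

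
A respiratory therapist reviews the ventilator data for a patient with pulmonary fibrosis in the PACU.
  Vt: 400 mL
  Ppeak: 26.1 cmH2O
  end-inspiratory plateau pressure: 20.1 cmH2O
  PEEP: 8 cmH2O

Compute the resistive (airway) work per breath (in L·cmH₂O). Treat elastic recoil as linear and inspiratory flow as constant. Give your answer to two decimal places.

2.40

With constant inspiratory flow the resistive pressure is constant at PIP − Pplat = 26.1 − 20.1 = 6.0 cmH2O, so resistive work = 6.0 × 0.400 = 2.4 L·cmH2O.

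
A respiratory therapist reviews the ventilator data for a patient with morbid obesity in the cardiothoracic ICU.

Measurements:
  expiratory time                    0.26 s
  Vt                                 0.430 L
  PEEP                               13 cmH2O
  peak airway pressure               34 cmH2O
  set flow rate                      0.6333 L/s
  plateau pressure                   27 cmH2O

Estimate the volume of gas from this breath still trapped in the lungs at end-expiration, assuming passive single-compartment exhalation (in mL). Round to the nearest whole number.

R = (PIP − Pplat)/V̇ = (34 − 27) / 0.6333 = 7.0/0.6333 = 11.053 cmH2O·s/L.
C = Vt/(Pplat − PEEP) = 430.0 / (27 − 13) = 430.0/14.0 = 30.714 mL/cmH2O.
τ = R × C = 11.053 × 0.03071 L/cmH2O = 0.3394 s.
Fraction remaining = e^(−Te/τ) = e^(−0.26/0.3394) = 0.4648.
Trapped volume = 430.0 × 0.4648 = 199.86 mL.

200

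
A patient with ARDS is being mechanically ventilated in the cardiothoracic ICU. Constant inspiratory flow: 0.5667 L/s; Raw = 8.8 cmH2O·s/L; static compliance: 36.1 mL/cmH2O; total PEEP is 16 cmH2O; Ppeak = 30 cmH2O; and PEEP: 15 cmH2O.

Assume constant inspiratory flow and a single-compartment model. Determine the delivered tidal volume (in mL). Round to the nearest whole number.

Total PEEP = 16 cmH2O (set 15 + intrinsic 1); this is the baseline alveolar pressure.
Equation of motion (constant flow): PIP = Vt/C + R·V̇ + PEEP.
Vt/C = PIP − R·V̇ − PEEP = 30 − 4.987 − 16 = 9.013 cmH2O.
Vt = C × 9.013 = 36.1 × 9.013 = 325.37 mL.

325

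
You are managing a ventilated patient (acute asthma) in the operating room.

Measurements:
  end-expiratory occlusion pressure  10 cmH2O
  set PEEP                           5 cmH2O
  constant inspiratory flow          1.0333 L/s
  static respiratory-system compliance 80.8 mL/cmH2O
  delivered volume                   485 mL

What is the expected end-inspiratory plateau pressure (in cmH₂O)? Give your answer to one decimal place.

16.0

End-expiratory occlusion gives total PEEP = 10 cmH2O (intrinsic PEEP = 10 − 5 = 5). Use total PEEP for the elastic gradient.
Pplat = PEEPtotal + Vt / Cstat = 10 + 485 / 80.8 = 10 + 6.002 = 16.002 cmH2O.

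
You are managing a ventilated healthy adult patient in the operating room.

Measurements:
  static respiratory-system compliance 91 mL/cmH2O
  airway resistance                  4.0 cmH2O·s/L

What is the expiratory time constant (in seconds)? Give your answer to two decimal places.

0.36

τ = R × C = 4.0 × 91 mL/cmH2O = 4.0 × 0.091 L/cmH2O = 0.364 s.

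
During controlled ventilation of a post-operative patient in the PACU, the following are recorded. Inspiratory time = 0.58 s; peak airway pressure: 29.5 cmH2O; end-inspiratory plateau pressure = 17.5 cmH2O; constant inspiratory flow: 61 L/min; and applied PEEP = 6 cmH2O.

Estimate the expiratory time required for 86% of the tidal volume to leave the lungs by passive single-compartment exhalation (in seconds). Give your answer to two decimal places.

1.19

Flow: 61 L/min ÷ 60 = 1.0167 L/s.
Vt = flow × Ti = 1.0167 L/s × 0.58 s × 1000 mL/L = 589.69 mL.
R = (PIP − Pplat)/V̇ = (29.5 − 17.5) / 1.0167 = 12.0/1.0167 = 11.803 cmH2O·s/L.
C = Vt/(Pplat − PEEP) = 589.69 / (17.5 − 6) = 589.69/11.5 = 51.277 mL/cmH2O.
τ = R × C = 11.803 × 0.05128 L/cmH2O = 0.6053 s.
t = −τ·ln(1 − 0.86) = −0.6053·ln(0.14) = 1.19 s.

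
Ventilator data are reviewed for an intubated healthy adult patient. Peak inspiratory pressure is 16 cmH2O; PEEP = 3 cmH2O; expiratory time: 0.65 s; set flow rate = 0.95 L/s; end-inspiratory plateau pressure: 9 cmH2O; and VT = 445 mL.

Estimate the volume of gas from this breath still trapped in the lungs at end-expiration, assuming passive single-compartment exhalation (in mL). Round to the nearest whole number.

R = (PIP − Pplat)/V̇ = (16 − 9) / 0.95 = 7.0/0.95 = 7.368 cmH2O·s/L.
C = Vt/(Pplat − PEEP) = 445.0 / (9 − 3) = 445.0/6.0 = 74.167 mL/cmH2O.
τ = R × C = 7.368 × 0.07417 L/cmH2O = 0.5465 s.
Fraction remaining = e^(−Te/τ) = e^(−0.65/0.5465) = 0.3044.
Trapped volume = 445.0 × 0.3044 = 135.46 mL.

135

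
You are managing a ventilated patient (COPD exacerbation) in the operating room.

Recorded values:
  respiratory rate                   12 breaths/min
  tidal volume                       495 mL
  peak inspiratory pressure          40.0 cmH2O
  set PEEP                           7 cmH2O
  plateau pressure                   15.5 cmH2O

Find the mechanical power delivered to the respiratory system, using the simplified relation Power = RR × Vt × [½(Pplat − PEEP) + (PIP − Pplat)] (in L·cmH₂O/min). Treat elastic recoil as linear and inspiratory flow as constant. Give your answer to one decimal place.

170.8

Per-breath work = Vt × [½(Pplat−PEEP) + (PIP−Pplat)] = 0.495 × [0.5×8.5 + 24.5] = 0.495 × 28.75 = 14.231 L·cmH2O.
Power = 12 × 14.231 = 170.77 L·cmH2O/min.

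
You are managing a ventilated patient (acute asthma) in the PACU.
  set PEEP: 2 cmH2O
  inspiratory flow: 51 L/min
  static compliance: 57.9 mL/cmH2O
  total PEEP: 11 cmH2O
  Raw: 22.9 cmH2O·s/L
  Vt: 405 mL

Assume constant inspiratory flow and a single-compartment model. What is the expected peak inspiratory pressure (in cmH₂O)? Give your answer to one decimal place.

37.5

Flow: 51 L/min ÷ 60 = 0.85 L/s.
Total PEEP = 11 cmH2O (set 2 + intrinsic 9); this is the baseline alveolar pressure.
Equation of motion (constant flow): PIP = Vt/C + R·V̇ + PEEP.
PIP = 405/57.9 + 22.9×0.85 + 11 = 6.995 + 19.465 + 11 = 37.46 cmH2O.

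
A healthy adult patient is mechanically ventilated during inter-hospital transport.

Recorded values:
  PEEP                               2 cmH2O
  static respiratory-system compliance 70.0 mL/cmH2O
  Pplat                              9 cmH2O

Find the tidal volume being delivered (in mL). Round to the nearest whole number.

Vt = Cstat × (Pplat − PEEP) = 70.0 × (9 − 2) = 70.0 × 7.0 = 490.0 mL.

490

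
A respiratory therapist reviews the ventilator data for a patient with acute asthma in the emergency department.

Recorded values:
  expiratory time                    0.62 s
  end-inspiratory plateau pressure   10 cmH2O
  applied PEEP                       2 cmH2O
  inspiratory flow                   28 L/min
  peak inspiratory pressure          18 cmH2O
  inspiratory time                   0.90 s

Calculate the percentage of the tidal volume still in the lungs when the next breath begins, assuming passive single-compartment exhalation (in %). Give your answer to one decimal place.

Flow: 28 L/min ÷ 60 = 0.4667 L/s.
Vt = flow × Ti = 0.4667 L/s × 0.90 s × 1000 mL/L = 420.03 mL.
R = (PIP − Pplat)/V̇ = (18 − 10) / 0.4667 = 8.0/0.4667 = 17.142 cmH2O·s/L.
C = Vt/(Pplat − PEEP) = 420.03 / (10 − 2) = 420.03/8.0 = 52.504 mL/cmH2O.
τ = R × C = 17.142 × 0.0525 L/cmH2O = 0.9 s.
Fraction remaining at end-expiration = e^(−Te/τ) = e^(−0.62/0.9) = 0.5021 → 50.21%.

50.2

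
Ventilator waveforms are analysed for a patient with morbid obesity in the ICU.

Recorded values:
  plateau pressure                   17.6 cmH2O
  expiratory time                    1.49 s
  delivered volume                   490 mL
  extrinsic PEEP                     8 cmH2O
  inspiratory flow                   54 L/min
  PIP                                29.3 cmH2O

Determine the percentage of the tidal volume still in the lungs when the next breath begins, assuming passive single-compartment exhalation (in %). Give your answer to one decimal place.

Flow: 54 L/min ÷ 60 = 0.9 L/s.
R = (PIP − Pplat)/V̇ = (29.3 − 17.6) / 0.9 = 11.7/0.9 = 13.0 cmH2O·s/L.
C = Vt/(Pplat − PEEP) = 490.0 / (17.6 − 8) = 490.0/9.6 = 51.042 mL/cmH2O.
τ = R × C = 13.0 × 0.05104 L/cmH2O = 0.6635 s.
Fraction remaining at end-expiration = e^(−Te/τ) = e^(−1.49/0.6635) = 0.1059 → 10.59%.

10.6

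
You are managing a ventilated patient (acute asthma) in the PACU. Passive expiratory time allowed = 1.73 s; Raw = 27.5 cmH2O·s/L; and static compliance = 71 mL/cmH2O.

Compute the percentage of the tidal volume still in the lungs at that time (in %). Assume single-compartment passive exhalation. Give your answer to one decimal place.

41.2

τ = R × C = 27.5 × 71 mL/cmH2O = 27.5 × 0.071 L/cmH2O = 1.953 s.
Passive exhalation: V(t)/V₀ = e^(−t/τ) = e^(−1.73/1.953) = 0.4124.
Fraction remaining = 0.4124 → 41.24%.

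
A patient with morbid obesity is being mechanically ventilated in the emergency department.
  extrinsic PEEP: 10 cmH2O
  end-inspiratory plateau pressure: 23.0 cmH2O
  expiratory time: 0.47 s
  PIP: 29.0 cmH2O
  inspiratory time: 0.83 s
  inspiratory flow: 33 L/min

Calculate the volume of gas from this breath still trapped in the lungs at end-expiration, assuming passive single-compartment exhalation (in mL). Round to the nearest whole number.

Flow: 33 L/min ÷ 60 = 0.55 L/s.
Vt = flow × Ti = 0.55 L/s × 0.83 s × 1000 mL/L = 456.5 mL.
R = (PIP − Pplat)/V̇ = (29.0 − 23.0) / 0.55 = 6.0/0.55 = 10.909 cmH2O·s/L.
C = Vt/(Pplat − PEEP) = 456.5 / (23.0 − 10) = 456.5/13.0 = 35.115 mL/cmH2O.
τ = R × C = 10.909 × 0.03512 L/cmH2O = 0.3831 s.
Fraction remaining = e^(−Te/τ) = e^(−0.47/0.3831) = 0.2932.
Trapped volume = 456.5 × 0.2932 = 133.85 mL.

134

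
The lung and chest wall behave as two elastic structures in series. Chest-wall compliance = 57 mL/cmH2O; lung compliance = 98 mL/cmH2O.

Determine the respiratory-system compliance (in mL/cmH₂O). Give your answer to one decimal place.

Lung and chest wall are elastances in series: 1/Crs = 1/CL + 1/Ccw.
1/Crs = 1/98 + 1/57 = 0.02775.
Crs = 36.036 mL/cmH2O.

36.0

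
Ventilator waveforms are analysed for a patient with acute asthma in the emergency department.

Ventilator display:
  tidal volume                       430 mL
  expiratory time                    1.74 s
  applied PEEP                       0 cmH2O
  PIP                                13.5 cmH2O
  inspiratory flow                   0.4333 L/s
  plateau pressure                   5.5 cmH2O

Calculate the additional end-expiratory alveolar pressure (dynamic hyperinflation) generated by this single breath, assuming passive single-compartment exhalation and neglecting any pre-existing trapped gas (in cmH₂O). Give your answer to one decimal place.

1.6

R = (PIP − Pplat)/V̇ = (13.5 − 5.5) / 0.4333 = 8.0/0.4333 = 18.463 cmH2O·s/L.
C = Vt/(Pplat − PEEP) = 430.0 / (5.5 − 0) = 430.0/5.5 = 78.182 mL/cmH2O.
τ = R × C = 18.463 × 0.07818 L/cmH2O = 1.443 s.
Fraction remaining = e^(−Te/τ) = e^(−1.74/1.443) = 0.2994; trapped volume = 430.0 × 0.2994 = 128.74 mL.
Additional alveolar pressure from trapping ≈ V_trapped / C = 128.74 / 78.182 = 1.647 cmH2O.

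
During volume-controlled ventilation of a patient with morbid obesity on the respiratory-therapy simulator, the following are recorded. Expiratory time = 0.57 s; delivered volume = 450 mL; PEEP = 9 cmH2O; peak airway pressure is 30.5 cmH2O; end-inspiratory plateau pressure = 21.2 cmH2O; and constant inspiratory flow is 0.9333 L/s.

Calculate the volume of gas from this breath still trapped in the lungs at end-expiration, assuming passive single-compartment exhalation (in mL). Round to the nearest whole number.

95

R = (PIP − Pplat)/V̇ = (30.5 − 21.2) / 0.9333 = 9.3/0.9333 = 9.965 cmH2O·s/L.
C = Vt/(Pplat − PEEP) = 450.0 / (21.2 − 9) = 450.0/12.2 = 36.885 mL/cmH2O.
τ = R × C = 9.965 × 0.03689 L/cmH2O = 0.3676 s.
Fraction remaining = e^(−Te/τ) = e^(−0.57/0.3676) = 0.2121.
Trapped volume = 450.0 × 0.2121 = 95.445 mL.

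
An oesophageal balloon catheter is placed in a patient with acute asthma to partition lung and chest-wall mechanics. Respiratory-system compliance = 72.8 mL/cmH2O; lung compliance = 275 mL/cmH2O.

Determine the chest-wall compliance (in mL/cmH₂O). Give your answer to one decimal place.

1/Ccw = 1/Crs − 1/CL.
1/Ccw = 1/72.8 − 1/275 = 0.0101.
Ccw = 99.01 mL/cmH2O.

99.0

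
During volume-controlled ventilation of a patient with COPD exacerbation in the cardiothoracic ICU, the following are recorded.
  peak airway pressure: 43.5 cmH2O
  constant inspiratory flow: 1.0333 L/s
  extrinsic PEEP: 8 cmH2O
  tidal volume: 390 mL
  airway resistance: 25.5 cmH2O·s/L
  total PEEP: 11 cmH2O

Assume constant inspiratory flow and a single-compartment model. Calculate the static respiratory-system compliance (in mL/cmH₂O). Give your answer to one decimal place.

63.4

Total PEEP = 11 cmH2O (set 8 + intrinsic 3); this is the baseline alveolar pressure.
Equation of motion (constant flow): PIP = Vt/C + R·V̇ + PEEP.
Vt/C = PIP − R·V̇ − PEEP = 43.5 − 25.5×1.0333 − 11 = 43.5 − 26.349 − 11 = 6.151 cmH2O.
C = Vt / 6.151 = 390 / 6.151 = 63.404 mL/cmH2O.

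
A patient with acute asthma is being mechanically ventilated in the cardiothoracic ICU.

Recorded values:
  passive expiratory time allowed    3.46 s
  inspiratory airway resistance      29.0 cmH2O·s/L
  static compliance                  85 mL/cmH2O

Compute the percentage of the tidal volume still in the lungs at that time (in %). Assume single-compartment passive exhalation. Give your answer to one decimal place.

τ = R × C = 29.0 × 85 mL/cmH2O = 29.0 × 0.085 L/cmH2O = 2.465 s.
Passive exhalation: V(t)/V₀ = e^(−t/τ) = e^(−3.46/2.465) = 0.2457.
Fraction remaining = 0.2457 → 24.57%.

24.6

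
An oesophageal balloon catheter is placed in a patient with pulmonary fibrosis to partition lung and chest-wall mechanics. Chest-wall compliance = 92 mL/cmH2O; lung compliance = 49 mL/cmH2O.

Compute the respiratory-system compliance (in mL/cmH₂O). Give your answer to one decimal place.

32.0

Lung and chest wall are elastances in series: 1/Crs = 1/CL + 1/Ccw.
1/Crs = 1/49 + 1/92 = 0.03128.
Crs = 31.969 mL/cmH2O.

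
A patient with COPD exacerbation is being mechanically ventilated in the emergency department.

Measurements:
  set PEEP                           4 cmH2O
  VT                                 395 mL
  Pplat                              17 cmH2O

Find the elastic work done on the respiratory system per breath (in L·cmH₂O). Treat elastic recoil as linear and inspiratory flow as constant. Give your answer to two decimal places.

Elastic work ≈ ½ × (Pplat − PEEP) × Vt = 0.5 × (17 − 4) × 0.395 L = 0.5 × 13.0 × 0.395 = 2.568 L·cmH2O.

2.57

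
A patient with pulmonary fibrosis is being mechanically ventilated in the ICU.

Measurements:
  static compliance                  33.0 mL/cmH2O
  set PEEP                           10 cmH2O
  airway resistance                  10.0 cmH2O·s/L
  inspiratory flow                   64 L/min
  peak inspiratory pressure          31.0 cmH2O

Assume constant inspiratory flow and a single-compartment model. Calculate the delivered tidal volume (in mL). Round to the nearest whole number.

Flow: 64 L/min ÷ 60 = 1.0667 L/s.
Equation of motion (constant flow): PIP = Vt/C + R·V̇ + PEEP.
Vt/C = PIP − R·V̇ − PEEP = 31.0 − 10.667 − 10 = 10.333 cmH2O.
Vt = C × 10.333 = 33.0 × 10.333 = 340.99 mL.

341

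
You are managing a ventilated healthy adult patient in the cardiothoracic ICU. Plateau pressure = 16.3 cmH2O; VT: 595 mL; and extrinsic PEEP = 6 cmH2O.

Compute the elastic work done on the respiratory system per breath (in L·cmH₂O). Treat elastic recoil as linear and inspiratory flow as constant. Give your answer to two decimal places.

3.06

Elastic work ≈ ½ × (Pplat − PEEP) × Vt = 0.5 × (16.3 − 6) × 0.595 L = 0.5 × 10.3 × 0.595 = 3.064 L·cmH2O.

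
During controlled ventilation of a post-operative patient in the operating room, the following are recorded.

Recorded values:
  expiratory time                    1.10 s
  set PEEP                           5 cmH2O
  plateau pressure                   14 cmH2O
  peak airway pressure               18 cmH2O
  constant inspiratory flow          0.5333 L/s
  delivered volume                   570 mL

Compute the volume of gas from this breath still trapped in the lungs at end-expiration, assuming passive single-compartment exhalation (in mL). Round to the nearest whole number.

56

R = (PIP − Pplat)/V̇ = (18 − 14) / 0.5333 = 4.0/0.5333 = 7.5 cmH2O·s/L.
C = Vt/(Pplat − PEEP) = 570.0 / (14 − 5) = 570.0/9.0 = 63.333 mL/cmH2O.
τ = R × C = 7.5 × 0.06333 L/cmH2O = 0.475 s.
Fraction remaining = e^(−Te/τ) = e^(−1.10/0.475) = 0.09869.
Trapped volume = 570.0 × 0.09869 = 56.253 mL.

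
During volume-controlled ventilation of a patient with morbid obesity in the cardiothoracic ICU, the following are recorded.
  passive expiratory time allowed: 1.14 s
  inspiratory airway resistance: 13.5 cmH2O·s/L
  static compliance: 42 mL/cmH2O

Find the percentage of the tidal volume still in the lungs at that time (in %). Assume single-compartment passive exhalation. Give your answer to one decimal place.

τ = R × C = 13.5 × 42 mL/cmH2O = 13.5 × 0.042 L/cmH2O = 0.567 s.
Passive exhalation: V(t)/V₀ = e^(−t/τ) = e^(−1.14/0.567) = 0.1339.
Fraction remaining = 0.1339 → 13.39%.

13.4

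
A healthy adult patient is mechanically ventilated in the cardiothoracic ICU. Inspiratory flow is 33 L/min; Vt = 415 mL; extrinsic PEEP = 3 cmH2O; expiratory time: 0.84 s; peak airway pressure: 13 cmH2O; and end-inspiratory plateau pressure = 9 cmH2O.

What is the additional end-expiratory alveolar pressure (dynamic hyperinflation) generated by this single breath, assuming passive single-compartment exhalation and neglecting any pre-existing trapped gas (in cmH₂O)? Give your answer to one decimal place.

1.1

Flow: 33 L/min ÷ 60 = 0.55 L/s.
R = (PIP − Pplat)/V̇ = (13 − 9) / 0.55 = 4.0/0.55 = 7.273 cmH2O·s/L.
C = Vt/(Pplat − PEEP) = 415.0 / (9 − 3) = 415.0/6.0 = 69.167 mL/cmH2O.
τ = R × C = 7.273 × 0.06917 L/cmH2O = 0.5031 s.
Fraction remaining = e^(−Te/τ) = e^(−0.84/0.5031) = 0.1883; trapped volume = 415.0 × 0.1883 = 78.145 mL.
Additional alveolar pressure from trapping ≈ V_trapped / C = 78.145 / 69.167 = 1.13 cmH2O.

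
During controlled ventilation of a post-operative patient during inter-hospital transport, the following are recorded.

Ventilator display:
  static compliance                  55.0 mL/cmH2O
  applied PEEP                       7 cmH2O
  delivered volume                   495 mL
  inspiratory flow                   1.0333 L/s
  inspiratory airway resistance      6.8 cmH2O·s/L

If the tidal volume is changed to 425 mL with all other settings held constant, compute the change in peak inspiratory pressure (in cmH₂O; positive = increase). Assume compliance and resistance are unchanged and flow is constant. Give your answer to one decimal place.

-1.3

PIP = Vt/C + R·V̇ + PEEP (constant-flow equation of motion).
Only the elastic term changes: ΔPIP = ΔVt / C = (425 − 495) / 55.0 = -1.273 cmH2O.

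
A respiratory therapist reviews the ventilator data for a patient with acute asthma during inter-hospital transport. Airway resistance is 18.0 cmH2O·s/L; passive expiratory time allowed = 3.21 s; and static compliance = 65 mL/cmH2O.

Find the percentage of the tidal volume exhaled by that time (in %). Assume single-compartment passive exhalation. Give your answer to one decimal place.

τ = R × C = 18.0 × 65 mL/cmH2O = 18.0 × 0.065 L/cmH2O = 1.17 s.
Passive exhalation: V(t)/V₀ = e^(−t/τ) = e^(−3.21/1.17) = 0.06434.
Fraction exhaled = 1 − 0.06434 = 0.9357 → 93.57%.

93.6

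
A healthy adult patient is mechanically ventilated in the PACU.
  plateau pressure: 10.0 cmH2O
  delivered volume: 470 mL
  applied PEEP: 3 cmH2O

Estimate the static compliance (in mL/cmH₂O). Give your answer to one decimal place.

67.1

Cstat = Vt / (Pplat − PEEP) = 470 / (10.0 − 3) = 470 / 7.0 = 67.143 mL/cmH2O.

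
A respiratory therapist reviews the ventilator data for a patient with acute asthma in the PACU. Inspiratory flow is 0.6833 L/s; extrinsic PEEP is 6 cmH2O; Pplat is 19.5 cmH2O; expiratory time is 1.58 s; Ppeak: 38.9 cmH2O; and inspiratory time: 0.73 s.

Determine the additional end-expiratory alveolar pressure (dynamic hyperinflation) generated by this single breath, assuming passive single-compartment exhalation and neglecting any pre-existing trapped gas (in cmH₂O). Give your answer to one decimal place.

3.0

Vt = flow × Ti = 0.6833 L/s × 0.73 s × 1000 mL/L = 498.81 mL.
R = (PIP − Pplat)/V̇ = (38.9 − 19.5) / 0.6833 = 19.4/0.6833 = 28.392 cmH2O·s/L.
C = Vt/(Pplat − PEEP) = 498.81 / (19.5 − 6) = 498.81/13.5 = 36.949 mL/cmH2O.
τ = R × C = 28.392 × 0.03695 L/cmH2O = 1.049 s.
Fraction remaining = e^(−Te/τ) = e^(−1.58/1.049) = 0.2218; trapped volume = 498.81 × 0.2218 = 110.64 mL.
Additional alveolar pressure from trapping ≈ V_trapped / C = 110.64 / 36.949 = 2.994 cmH2O.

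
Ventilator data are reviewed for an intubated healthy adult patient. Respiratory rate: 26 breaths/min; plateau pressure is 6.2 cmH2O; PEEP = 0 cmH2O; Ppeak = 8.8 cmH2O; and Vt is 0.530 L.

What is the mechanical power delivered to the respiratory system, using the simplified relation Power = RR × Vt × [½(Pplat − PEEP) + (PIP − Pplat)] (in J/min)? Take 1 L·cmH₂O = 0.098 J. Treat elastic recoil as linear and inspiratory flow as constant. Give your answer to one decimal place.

7.7

Per-breath work = Vt × [½(Pplat−PEEP) + (PIP−Pplat)] = 0.530 × [0.5×6.2 + 2.6] = 0.530 × 5.7 = 3.021 L·cmH2O.
Power = 26 × 3.021 = 78.546 L·cmH2O/min.
× 0.098 J/(L·cmH2O) → 7.698 J/min.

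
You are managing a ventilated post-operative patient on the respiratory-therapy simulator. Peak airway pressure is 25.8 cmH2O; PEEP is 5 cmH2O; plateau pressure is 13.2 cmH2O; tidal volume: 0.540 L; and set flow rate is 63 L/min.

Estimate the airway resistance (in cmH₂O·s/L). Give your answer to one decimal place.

Flow: 63 L/min ÷ 60 = 1.05 L/s.
Raw = (PIP − Pplat) / flow = (25.8 − 13.2) / 1.05 = 12.6 / 1.05 = 12.0 cmH2O·s/L.

12.0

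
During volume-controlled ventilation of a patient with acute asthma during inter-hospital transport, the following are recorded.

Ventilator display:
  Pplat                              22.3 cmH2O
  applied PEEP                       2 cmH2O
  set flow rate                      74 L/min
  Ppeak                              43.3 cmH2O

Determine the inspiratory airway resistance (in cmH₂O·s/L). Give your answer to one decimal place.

Flow: 74 L/min ÷ 60 = 1.2333 L/s.
Raw = (PIP − Pplat) / flow = (43.3 − 22.3) / 1.2333 = 21.0 / 1.2333 = 17.027 cmH2O·s/L.

17.0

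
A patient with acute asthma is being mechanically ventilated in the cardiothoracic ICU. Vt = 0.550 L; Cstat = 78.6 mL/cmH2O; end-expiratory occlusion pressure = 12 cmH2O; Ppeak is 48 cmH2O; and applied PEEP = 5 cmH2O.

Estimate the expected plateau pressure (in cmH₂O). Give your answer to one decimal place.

End-expiratory occlusion gives total PEEP = 12 cmH2O (intrinsic PEEP = 12 − 5 = 7). Use total PEEP for the elastic gradient.
Pplat = PEEPtotal + Vt / Cstat = 12 + 550 / 78.6 = 12 + 6.997 = 18.997 cmH2O.

19.0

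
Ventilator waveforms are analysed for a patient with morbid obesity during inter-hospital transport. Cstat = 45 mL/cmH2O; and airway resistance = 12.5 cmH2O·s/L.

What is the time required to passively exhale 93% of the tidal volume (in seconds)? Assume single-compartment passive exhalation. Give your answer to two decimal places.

τ = R × C = 12.5 × 45 mL/cmH2O = 12.5 × 0.045 L/cmH2O = 0.5625 s.
Exhaled fraction f = 1 − e^(−t/τ) → t = −τ·ln(1 − f) = −0.5625·ln(0.07) = 1.496 s.

1.50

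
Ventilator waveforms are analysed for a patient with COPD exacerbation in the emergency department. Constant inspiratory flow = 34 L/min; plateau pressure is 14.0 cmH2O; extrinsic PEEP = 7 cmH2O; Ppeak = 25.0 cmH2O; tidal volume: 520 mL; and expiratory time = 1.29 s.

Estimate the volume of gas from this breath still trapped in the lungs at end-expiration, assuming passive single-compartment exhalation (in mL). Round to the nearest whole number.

Flow: 34 L/min ÷ 60 = 0.5667 L/s.
R = (PIP − Pplat)/V̇ = (25.0 − 14.0) / 0.5667 = 11.0/0.5667 = 19.411 cmH2O·s/L.
C = Vt/(Pplat − PEEP) = 520.0 / (14.0 − 7) = 520.0/7.0 = 74.286 mL/cmH2O.
τ = R × C = 19.411 × 0.07429 L/cmH2O = 1.442 s.
Fraction remaining = e^(−Te/τ) = e^(−1.29/1.442) = 0.4088.
Trapped volume = 520.0 × 0.4088 = 212.58 mL.

213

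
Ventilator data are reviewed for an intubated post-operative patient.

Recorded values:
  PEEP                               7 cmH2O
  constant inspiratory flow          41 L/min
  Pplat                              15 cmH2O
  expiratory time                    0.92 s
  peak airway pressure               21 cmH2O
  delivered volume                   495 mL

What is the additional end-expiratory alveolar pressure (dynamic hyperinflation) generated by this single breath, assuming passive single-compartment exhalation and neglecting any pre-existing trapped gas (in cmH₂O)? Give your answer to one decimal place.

Flow: 41 L/min ÷ 60 = 0.6833 L/s.
R = (PIP − Pplat)/V̇ = (21 − 15) / 0.6833 = 6.0/0.6833 = 8.781 cmH2O·s/L.
C = Vt/(Pplat − PEEP) = 495.0 / (15 − 7) = 495.0/8.0 = 61.875 mL/cmH2O.
τ = R × C = 8.781 × 0.06188 L/cmH2O = 0.5434 s.
Fraction remaining = e^(−Te/τ) = e^(−0.92/0.5434) = 0.184; trapped volume = 495.0 × 0.184 = 91.08 mL.
Additional alveolar pressure from trapping ≈ V_trapped / C = 91.08 / 61.875 = 1.472 cmH2O.

1.5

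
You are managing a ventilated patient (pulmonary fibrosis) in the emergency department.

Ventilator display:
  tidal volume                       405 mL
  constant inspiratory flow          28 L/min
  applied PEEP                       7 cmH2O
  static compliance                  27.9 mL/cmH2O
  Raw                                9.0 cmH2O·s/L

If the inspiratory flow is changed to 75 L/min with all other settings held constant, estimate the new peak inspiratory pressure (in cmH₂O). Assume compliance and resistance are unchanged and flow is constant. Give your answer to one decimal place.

Flow: 28 L/min ÷ 60 = 0.4667 L/s.
New flow: 75 L/min ÷ 60 = 1.25 L/s.
PIP = Vt/C + R·V̇ + PEEP (constant-flow equation of motion).
Only the resistive term changes: ΔPIP = R × ΔV̇ = 9.0 × (1.25 − 0.4667) = 9.0 × 0.7833 = 7.05 cmH2O.
Original PIP = 405/27.9 + 9.0×0.4667 + 7 = 25.716 cmH2O; new PIP = 25.716 + (7.05) = 32.766 cmH2O.

32.8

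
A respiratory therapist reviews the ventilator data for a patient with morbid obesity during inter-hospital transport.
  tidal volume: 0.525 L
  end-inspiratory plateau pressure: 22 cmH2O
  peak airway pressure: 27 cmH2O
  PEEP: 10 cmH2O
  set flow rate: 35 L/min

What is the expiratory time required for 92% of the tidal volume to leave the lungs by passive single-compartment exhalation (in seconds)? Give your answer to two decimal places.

Flow: 35 L/min ÷ 60 = 0.5833 L/s.
R = (PIP − Pplat)/V̇ = (27 − 22) / 0.5833 = 5.0/0.5833 = 8.572 cmH2O·s/L.
C = Vt/(Pplat − PEEP) = 525.0 / (22 − 10) = 525.0/12.0 = 43.75 mL/cmH2O.
τ = R × C = 8.572 × 0.04375 L/cmH2O = 0.375 s.
t = −τ·ln(1 − 0.92) = −0.375·ln(0.08) = 0.9471 s.

0.95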